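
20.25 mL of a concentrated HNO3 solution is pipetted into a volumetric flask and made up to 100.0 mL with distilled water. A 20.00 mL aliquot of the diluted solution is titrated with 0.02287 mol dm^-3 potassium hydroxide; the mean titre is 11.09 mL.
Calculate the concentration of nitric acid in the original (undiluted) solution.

0.06262 mol/L

HNO3 + KOH → KNO3 + H2O
n(KOH) = 0.01109 × 0.02287 = 2.536 × 10^-4 mol
n(HNO3) in the aliquot = 2.536 × 10^-4 mol (1:1 ratio)
[HNO3]_dilute = 2.536 × 10^-4 / 0.02000 = 0.01268 mol/L
Dilution factor = 100.0 / 20.25 = 4.938
[HNO3]_stock = 0.01268 × 4.938 = 0.06262 mol/L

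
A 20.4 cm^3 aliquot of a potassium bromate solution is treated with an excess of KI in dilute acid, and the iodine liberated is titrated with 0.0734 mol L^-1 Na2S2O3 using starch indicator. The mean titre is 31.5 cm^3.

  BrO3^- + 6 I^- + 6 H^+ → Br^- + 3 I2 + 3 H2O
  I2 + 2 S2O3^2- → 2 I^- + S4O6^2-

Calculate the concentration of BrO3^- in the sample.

0.0189 mol/L

n(S2O3^2-) = 0.0315 × 0.0734 = 2.31 × 10^-3 mol
n(I2) = n(S2O3^2-)/2 = 1.16 × 10^-3 mol
From the 1:3 ratio, n(BrO3^-) in the aliquot = 1/3 × 1.16 × 10^-3 = 3.85 × 10^-4 mol
[BrO3^-] = 3.85 × 10^-4 / 0.0204 = 0.0189 mol/L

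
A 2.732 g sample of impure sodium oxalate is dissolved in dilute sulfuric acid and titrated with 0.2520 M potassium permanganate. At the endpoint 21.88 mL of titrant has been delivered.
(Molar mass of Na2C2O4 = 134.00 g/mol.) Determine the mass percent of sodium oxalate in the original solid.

67.61 %

2 MnO4^- + 5 C2O4^2- + 16 H^+ → 2 Mn^2+ + 10 CO2 + 8 H2O
n(KMnO4) = 0.02188 L × 0.2520 mol/L = 5.514 × 10^-3 mol
From the 5:2 ratio, n(Na2C2O4) = 5/2 × 5.514 × 10^-3 = 0.01378 mol
mass of Na2C2O4 = 0.01378 × 134.00 g/mol = 1.847 g
% Na2C2O4 = 1.847 / 2.732 × 100 = 67.61 %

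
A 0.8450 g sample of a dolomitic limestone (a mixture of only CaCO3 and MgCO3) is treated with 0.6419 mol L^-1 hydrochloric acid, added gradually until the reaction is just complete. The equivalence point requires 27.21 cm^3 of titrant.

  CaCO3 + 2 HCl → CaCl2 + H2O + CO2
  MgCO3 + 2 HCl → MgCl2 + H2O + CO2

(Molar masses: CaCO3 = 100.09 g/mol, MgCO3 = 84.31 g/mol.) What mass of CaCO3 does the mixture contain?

n(HCl) = 0.02721 × 0.6419 = 0.01747 mol
Let x = n(CaCO3), y = n(MgCO3).
Titrant: 2x + 2y = 0.01747;  mass: 100.09x + 84.31y = 0.8450
Solving, x = 6.890 × 10^-3 mol, y = 1.844 × 10^-3 mol
mass of CaCO3 = 6.890 × 10^-3 × 100.09 = 0.6896 g

0.6896 g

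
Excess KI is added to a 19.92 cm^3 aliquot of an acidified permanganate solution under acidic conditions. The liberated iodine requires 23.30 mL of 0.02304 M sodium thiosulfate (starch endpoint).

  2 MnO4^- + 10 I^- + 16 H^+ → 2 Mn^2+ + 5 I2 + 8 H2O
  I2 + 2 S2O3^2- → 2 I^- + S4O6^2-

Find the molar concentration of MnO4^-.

n(S2O3^2-) = 0.02330 × 0.02304 = 5.368 × 10^-4 mol
n(I2) = n(S2O3^2-)/2 = 2.684 × 10^-4 mol
From the 2:5 ratio, n(MnO4^-) in the aliquot = 2/5 × 2.684 × 10^-4 = 1.074 × 10^-4 mol
[MnO4^-] = 1.074 × 10^-4 / 0.01992 = 0.005390 mol/L

0.005390 M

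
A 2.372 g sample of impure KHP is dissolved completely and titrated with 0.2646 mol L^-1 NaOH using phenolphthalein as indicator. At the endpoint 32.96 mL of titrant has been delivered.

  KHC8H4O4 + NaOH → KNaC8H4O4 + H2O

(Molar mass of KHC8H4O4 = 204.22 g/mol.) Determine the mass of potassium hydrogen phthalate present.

1.781 g

n(NaOH) = 0.03296 L × 0.2646 mol/L = 8.721 × 10^-3 mol
n(KHC8H4O4) = 8.721 × 10^-3 mol (1:1 ratio)
mass of KHC8H4O4 = 8.721 × 10^-3 × 204.22 g/mol = 1.781 g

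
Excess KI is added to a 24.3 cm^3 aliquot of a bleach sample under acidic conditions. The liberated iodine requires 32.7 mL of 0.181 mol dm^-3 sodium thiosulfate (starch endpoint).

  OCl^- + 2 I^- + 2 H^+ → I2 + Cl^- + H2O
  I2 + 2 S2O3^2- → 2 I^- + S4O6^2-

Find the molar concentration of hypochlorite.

n(S2O3^2-) = 0.0327 × 0.181 = 5.92 × 10^-3 mol
n(I2) = n(S2O3^2-)/2 = 2.96 × 10^-3 mol
n(OCl^-) in the aliquot = 2.96 × 10^-3 mol (1:1 ratio)
[OCl^-] = 2.96 × 10^-3 / 0.0243 = 0.122 mol/L

0.122 mol/L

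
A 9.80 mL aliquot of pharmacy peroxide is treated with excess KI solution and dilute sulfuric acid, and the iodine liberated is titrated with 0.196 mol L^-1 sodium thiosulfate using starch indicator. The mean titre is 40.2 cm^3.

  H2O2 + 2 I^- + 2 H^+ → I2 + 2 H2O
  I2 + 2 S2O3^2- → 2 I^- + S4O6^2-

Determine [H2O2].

n(S2O3^2-) = 0.0402 × 0.196 = 7.88 × 10^-3 mol
n(I2) = n(S2O3^2-)/2 = 3.94 × 10^-3 mol
n(H2O2) in the aliquot = 3.94 × 10^-3 mol (1:1 ratio)
[H2O2] = 3.94 × 10^-3 / 0.00980 = 0.402 mol/L

0.402 mol/L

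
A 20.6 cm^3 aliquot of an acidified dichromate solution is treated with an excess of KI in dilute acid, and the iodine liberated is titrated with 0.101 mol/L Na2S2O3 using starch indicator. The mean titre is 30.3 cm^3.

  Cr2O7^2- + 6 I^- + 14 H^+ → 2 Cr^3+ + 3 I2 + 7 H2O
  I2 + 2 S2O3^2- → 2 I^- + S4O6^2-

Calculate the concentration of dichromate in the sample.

0.0248 mol/L

n(S2O3^2-) = 0.0303 × 0.101 = 3.06 × 10^-3 mol
n(I2) = n(S2O3^2-)/2 = 1.53 × 10^-3 mol
From the 1:3 ratio, n(Cr2O7^2-) in the aliquot = 1/3 × 1.53 × 10^-3 = 5.10 × 10^-4 mol
[Cr2O7^2-] = 5.10 × 10^-4 / 0.0206 = 0.0248 mol/L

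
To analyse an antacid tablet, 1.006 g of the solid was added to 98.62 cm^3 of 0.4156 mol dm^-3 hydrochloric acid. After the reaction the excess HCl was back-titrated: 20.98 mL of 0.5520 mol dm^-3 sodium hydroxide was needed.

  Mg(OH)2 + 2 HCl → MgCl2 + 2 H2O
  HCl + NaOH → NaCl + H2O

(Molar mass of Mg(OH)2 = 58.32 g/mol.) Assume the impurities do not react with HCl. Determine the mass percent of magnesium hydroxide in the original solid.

85.24 %

n(HCl) added = 0.09862 × 0.4156 = 0.04099 mol
n(NaOH) used in back-titration = 0.02098 × 0.5520 = 0.01158 mol
n(HCl) left over = 0.01158 mol (1:1 ratio)
n(HCl) consumed by analyte = 0.04099 − 0.01158 = 0.02941 mol
From the 1:2 ratio, n(Mg(OH)2) = 1/2 × 0.02941 = 0.01470 mol
mass of Mg(OH)2 = 0.01470 × 58.32 = 0.8575 g
% Mg(OH)2 = 0.8575 / 1.006 × 100 = 85.24 %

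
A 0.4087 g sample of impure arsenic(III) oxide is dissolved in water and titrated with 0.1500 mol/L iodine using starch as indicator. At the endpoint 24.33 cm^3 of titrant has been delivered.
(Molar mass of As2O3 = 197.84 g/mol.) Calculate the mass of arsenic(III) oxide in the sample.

0.3610 g

As2O3 + 2 I2 + 2 H2O → As2O5 + 4 HI
n(I2) = 0.02433 L × 0.1500 mol/L = 3.649 × 10^-3 mol
From the 1:2 ratio, n(As2O3) = 1/2 × 3.649 × 10^-3 = 1.825 × 10^-3 mol
mass of As2O3 = 1.825 × 10^-3 × 197.84 g/mol = 0.3610 g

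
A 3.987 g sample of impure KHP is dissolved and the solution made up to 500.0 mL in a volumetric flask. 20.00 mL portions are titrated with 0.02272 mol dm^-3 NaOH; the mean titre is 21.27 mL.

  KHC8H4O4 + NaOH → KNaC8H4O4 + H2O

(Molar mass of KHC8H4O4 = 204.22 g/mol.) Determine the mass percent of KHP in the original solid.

61.88 %

n(NaOH) per titration = 0.02127 × 0.02272 = 4.833 × 10^-4 mol
n(KHC8H4O4) in each aliquot = 4.833 × 10^-4 mol (1:1 ratio)
n(KHC8H4O4) in the whole flask = 4.833 × 10^-4 × 500.0/20.00 = 0.01208 mol
mass of KHC8H4O4 = 0.01208 × 204.22 = 2.467 g
% KHC8H4O4 = 2.467 / 3.987 × 100 = 61.88 %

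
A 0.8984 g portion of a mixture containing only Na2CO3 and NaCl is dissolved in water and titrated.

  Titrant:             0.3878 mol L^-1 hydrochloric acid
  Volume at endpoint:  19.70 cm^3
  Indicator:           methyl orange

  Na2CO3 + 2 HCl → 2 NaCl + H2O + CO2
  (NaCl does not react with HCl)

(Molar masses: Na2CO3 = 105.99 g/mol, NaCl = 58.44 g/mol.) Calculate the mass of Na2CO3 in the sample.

n(HCl) = 0.01970 × 0.3878 = 7.640 × 10^-3 mol
Let x = n(Na2CO3), y = n(NaCl).
Titrant: 2x = 7.640 × 10^-3;  mass: 105.99x + 58.44y = 0.8984
Solving, x = 3.820 × 10^-3 mol, y = 8.445 × 10^-3 mol
mass of Na2CO3 = 3.820 × 10^-3 × 105.99 = 0.4049 g

0.4049 g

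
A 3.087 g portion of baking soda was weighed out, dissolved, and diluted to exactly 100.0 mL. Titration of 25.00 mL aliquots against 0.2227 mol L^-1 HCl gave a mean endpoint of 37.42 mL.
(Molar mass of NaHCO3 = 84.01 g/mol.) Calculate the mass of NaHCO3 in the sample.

NaHCO3 + HCl → NaCl + H2O + CO2
n(HCl) per titration = 0.03742 × 0.2227 = 8.333 × 10^-3 mol
n(NaHCO3) in each aliquot = 8.333 × 10^-3 mol (1:1 ratio)
n(NaHCO3) in the whole flask = 8.333 × 10^-3 × 100.0/25.00 = 0.03333 mol
mass of NaHCO3 = 0.03333 × 84.01 = 2.800 g

2.800 g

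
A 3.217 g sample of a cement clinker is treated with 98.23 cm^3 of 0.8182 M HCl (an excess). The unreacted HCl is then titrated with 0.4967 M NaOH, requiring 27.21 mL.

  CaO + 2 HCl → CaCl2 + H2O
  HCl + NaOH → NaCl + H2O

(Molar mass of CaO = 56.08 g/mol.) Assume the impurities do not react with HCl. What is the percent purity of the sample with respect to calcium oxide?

n(HCl) added = 0.09823 × 0.8182 = 0.08037 mol
n(NaOH) used in back-titration = 0.02721 × 0.4967 = 0.01352 mol
n(HCl) left over = 0.01352 mol (1:1 ratio)
n(HCl) consumed by analyte = 0.08037 − 0.01352 = 0.06686 mol
From the 1:2 ratio, n(CaO) = 1/2 × 0.06686 = 0.03343 mol
mass of CaO = 0.03343 × 56.08 = 1.875 g
% CaO = 1.875 / 3.217 × 100 = 58.27 %

58.27 %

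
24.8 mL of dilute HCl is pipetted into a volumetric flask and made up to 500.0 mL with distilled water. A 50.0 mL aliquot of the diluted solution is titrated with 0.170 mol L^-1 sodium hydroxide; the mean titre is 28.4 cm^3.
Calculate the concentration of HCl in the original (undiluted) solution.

1.95 mol/L

HCl + NaOH → NaCl + H2O
n(NaOH) = 0.0284 × 0.170 = 4.83 × 10^-3 mol
n(HCl) in the aliquot = 4.83 × 10^-3 mol (1:1 ratio)
[HCl]_dilute = 4.83 × 10^-3 / 0.0500 = 0.0966 mol/L
Dilution factor = 500.0 / 24.8 = 20.16
[HCl]_stock = 0.0966 × 20.16 = 1.95 mol/L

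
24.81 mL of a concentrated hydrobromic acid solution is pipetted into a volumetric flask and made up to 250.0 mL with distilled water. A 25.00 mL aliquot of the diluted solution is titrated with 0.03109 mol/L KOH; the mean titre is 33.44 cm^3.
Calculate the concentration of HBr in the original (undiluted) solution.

HBr + KOH → KBr + H2O
n(KOH) = 0.03344 × 0.03109 = 1.040 × 10^-3 mol
n(HBr) in the aliquot = 1.040 × 10^-3 mol (1:1 ratio)
[HBr]_dilute = 1.040 × 10^-3 / 0.02500 = 0.04159 mol/L
Dilution factor = 250.0 / 24.81 = 10.08
[HBr]_stock = 0.04159 × 10.08 = 0.4190 mol/L

0.4190 mol/L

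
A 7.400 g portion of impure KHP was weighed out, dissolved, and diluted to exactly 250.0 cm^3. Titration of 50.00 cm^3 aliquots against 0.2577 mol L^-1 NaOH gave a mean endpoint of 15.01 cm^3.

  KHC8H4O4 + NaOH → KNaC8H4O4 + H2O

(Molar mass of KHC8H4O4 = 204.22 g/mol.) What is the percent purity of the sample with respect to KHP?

53.37 %

n(NaOH) per titration = 0.01501 × 0.2577 = 3.868 × 10^-3 mol
n(KHC8H4O4) in each aliquot = 3.868 × 10^-3 mol (1:1 ratio)
n(KHC8H4O4) in the whole flask = 3.868 × 10^-3 × 250.0/50.00 = 0.01934 mol
mass of KHC8H4O4 = 0.01934 × 204.22 = 3.950 g
% KHC8H4O4 = 3.950 / 7.400 × 100 = 53.37 %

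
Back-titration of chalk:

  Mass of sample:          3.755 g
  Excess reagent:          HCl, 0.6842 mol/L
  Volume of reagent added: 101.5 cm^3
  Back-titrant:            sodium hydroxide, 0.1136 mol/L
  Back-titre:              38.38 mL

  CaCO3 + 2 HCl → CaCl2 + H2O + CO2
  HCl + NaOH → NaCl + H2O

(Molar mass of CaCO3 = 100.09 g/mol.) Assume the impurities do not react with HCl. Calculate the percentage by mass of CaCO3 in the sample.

86.74 %

n(HCl) added = 0.1015 × 0.6842 = 0.06945 mol
n(NaOH) used in back-titration = 0.03838 × 0.1136 = 4.360 × 10^-3 mol
n(HCl) left over = 4.360 × 10^-3 mol (1:1 ratio)
n(HCl) consumed by analyte = 0.06945 − 4.360 × 10^-3 = 0.06509 mol
From the 1:2 ratio, n(CaCO3) = 1/2 × 0.06509 = 0.03254 mol
mass of CaCO3 = 0.03254 × 100.09 = 3.257 g
% CaCO3 = 3.257 / 3.755 × 100 = 86.74 %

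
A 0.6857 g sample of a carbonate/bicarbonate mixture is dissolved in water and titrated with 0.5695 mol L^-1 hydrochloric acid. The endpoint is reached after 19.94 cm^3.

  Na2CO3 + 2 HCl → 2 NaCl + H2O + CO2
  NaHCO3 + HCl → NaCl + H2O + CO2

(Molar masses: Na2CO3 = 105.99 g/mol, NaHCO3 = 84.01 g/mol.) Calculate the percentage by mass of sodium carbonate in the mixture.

66.86 %

n(HCl) = 0.01994 × 0.5695 = 0.01136 mol
Let x = n(Na2CO3), y = n(NaHCO3).
Titrant: 2x + 1y = 0.01136;  mass: 105.99x + 84.01y = 0.6857
Solving, x = 4.325 × 10^-3 mol, y = 2.705 × 10^-3 mol
mass of Na2CO3 = 4.325 × 10^-3 × 105.99 = 0.4584 g
% Na2CO3 = 0.4584 / 0.6857 × 100 = 66.86 %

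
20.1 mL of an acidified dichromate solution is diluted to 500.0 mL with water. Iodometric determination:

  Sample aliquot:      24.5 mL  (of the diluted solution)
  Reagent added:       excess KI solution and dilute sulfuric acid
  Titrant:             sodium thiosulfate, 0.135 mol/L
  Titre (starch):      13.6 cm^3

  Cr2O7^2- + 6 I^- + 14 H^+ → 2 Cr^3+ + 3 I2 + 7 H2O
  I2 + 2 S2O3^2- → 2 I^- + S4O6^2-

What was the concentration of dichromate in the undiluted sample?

n(S2O3^2-) = 0.0136 × 0.135 = 1.84 × 10^-3 mol
n(I2) = n(S2O3^2-)/2 = 9.18 × 10^-4 mol
From the 1:3 ratio, n(Cr2O7^2-) in the aliquot = 1/3 × 9.18 × 10^-4 = 3.06 × 10^-4 mol
[Cr2O7^2-]_dilute = 3.06 × 10^-4 / 0.0245 = 0.0125 mol/L
[Cr2O7^2-]_original = 0.0125 × 500.0/20.1 = 0.311 mol/L

0.311 mol/L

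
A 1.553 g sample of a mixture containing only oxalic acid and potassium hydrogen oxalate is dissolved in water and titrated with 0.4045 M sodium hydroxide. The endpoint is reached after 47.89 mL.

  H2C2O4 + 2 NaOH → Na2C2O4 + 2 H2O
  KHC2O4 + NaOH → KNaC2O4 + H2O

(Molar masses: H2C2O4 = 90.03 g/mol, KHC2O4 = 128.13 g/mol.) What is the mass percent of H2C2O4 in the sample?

n(NaOH) = 0.04789 × 0.4045 = 0.01937 mol
Let x = n(H2C2O4), y = n(KHC2O4).
Titrant: 2x + 1y = 0.01937;  mass: 90.03x + 128.13y = 1.553
Solving, x = 5.589 × 10^-3 mol, y = 8.193 × 10^-3 mol
mass of H2C2O4 = 5.589 × 10^-3 × 90.03 = 0.5032 g
% H2C2O4 = 0.5032 / 1.553 × 100 = 32.40 %

32.40 %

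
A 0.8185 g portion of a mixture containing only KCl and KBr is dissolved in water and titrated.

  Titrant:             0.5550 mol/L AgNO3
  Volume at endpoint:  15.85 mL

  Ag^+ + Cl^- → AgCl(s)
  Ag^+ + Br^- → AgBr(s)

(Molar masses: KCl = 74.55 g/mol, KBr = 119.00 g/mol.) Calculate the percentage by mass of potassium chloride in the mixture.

46.78 %

n(AgNO3) = 0.01585 × 0.5550 = 8.797 × 10^-3 mol
Let x = n(KCl), y = n(KBr).
Titrant: 1x + 1y = 8.797 × 10^-3;  mass: 74.55x + 119.00y = 0.8185
Solving, x = 5.136 × 10^-3 mol, y = 3.660 × 10^-3 mol
mass of KCl = 5.136 × 10^-3 × 74.55 = 0.3829 g
% KCl = 0.3829 / 0.8185 × 100 = 46.78 %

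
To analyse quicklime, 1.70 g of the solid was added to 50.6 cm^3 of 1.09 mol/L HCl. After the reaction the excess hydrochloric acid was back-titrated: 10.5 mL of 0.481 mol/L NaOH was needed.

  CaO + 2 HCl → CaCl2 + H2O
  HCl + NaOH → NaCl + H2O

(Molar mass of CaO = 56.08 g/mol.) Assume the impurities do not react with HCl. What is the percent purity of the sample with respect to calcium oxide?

n(HCl) added = 0.0506 × 1.09 = 0.0552 mol
n(NaOH) used in back-titration = 0.0105 × 0.481 = 5.05 × 10^-3 mol
n(HCl) left over = 5.05 × 10^-3 mol (1:1 ratio)
n(HCl) consumed by analyte = 0.0552 − 5.05 × 10^-3 = 0.0501 mol
From the 1:2 ratio, n(CaO) = 1/2 × 0.0501 = 0.0251 mol
mass of CaO = 0.0251 × 56.08 = 1.40 g
% CaO = 1.40 / 1.70 × 100 = 82.6 %

82.6 %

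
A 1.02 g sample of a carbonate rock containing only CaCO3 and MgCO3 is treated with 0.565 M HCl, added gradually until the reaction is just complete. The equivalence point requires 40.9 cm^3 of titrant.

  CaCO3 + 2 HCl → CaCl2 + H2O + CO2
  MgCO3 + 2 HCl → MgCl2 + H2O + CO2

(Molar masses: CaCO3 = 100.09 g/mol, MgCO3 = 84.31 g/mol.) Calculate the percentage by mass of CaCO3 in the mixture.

n(HCl) = 0.0409 × 0.565 = 0.0231 mol
Let x = n(CaCO3), y = n(MgCO3).
Titrant: 2x + 2y = 0.0231;  mass: 100.09x + 84.31y = 1.02
Solving, x = 2.91 × 10^-3 mol, y = 8.65 × 10^-3 mol
mass of CaCO3 = 2.91 × 10^-3 × 100.09 = 0.291 g
% CaCO3 = 0.291 / 1.02 × 100 = 28.5 %

28.5 %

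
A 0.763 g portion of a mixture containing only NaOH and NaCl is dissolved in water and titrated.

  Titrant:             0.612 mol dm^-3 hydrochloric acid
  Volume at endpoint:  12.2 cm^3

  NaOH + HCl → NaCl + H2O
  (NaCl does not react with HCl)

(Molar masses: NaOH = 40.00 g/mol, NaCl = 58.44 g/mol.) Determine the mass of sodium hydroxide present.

0.299 g

n(HCl) = 0.0122 × 0.612 = 7.47 × 10^-3 mol
Let x = n(NaOH), y = n(NaCl).
Titrant: 1x = 7.47 × 10^-3;  mass: 40.00x + 58.44y = 0.763
Solving, x = 7.47 × 10^-3 mol, y = 7.95 × 10^-3 mol
mass of NaOH = 7.47 × 10^-3 × 40.00 = 0.299 g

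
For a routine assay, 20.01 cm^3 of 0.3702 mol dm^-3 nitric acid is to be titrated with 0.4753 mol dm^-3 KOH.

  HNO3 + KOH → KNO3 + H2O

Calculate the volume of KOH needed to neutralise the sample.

15.59 mL

n(HNO3) = 0.02001 L × 0.3702 mol/L = 7.408 × 10^-3 mol
n(KOH) = 7.408 × 10^-3 mol (1:1 stoichiometry)
V(KOH) = 7.408 × 10^-3 mol / 0.4753 mol/L = 0.01559 L = 15.59 mL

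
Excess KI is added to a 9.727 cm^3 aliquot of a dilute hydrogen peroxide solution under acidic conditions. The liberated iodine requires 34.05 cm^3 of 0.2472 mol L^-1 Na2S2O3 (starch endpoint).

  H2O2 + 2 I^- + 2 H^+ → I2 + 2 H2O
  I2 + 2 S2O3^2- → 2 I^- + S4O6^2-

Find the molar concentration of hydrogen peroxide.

0.4327 mol/L

n(S2O3^2-) = 0.03405 × 0.2472 = 8.417 × 10^-3 mol
n(I2) = n(S2O3^2-)/2 = 4.209 × 10^-3 mol
n(H2O2) in the aliquot = 4.209 × 10^-3 mol (1:1 ratio)
[H2O2] = 4.209 × 10^-3 / 0.009727 = 0.4327 mol/L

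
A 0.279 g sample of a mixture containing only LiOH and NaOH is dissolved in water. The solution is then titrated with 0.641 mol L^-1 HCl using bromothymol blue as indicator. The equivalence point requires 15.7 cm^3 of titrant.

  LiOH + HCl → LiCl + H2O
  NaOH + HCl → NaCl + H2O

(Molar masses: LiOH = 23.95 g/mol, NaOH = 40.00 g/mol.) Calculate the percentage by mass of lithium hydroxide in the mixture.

66.1 %

n(HCl) = 0.0157 × 0.641 = 0.0101 mol
Let x = n(LiOH), y = n(NaOH).
Titrant: 1x + 1y = 0.0101;  mass: 23.95x + 40.00y = 0.279
Solving, x = 7.70 × 10^-3 mol, y = 2.37 × 10^-3 mol
mass of LiOH = 7.70 × 10^-3 × 23.95 = 0.184 g
% LiOH = 0.184 / 0.279 × 100 = 66.1 %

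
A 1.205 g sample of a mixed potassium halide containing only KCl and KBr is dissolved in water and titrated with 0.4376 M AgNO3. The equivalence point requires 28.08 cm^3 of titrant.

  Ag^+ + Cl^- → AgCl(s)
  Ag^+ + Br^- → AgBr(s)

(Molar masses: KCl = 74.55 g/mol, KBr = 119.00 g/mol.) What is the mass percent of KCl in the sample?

n(AgNO3) = 0.02808 × 0.4376 = 0.01229 mol
Let x = n(KCl), y = n(KBr).
Titrant: 1x + 1y = 0.01229;  mass: 74.55x + 119.00y = 1.205
Solving, x = 5.787 × 10^-3 mol, y = 6.500 × 10^-3 mol
mass of KCl = 5.787 × 10^-3 × 74.55 = 0.4314 g
% KCl = 0.4314 / 1.205 × 100 = 35.80 %

35.80 %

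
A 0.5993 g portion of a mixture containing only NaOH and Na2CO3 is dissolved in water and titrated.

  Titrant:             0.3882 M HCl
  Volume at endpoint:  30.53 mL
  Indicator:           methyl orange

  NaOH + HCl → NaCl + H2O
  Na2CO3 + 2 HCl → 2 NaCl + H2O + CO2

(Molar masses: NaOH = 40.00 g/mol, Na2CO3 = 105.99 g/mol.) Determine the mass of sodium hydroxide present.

0.08860 g

n(HCl) = 0.03053 × 0.3882 = 0.01185 mol
Let x = n(NaOH), y = n(Na2CO3).
Titrant: 1x + 2y = 0.01185;  mass: 40.00x + 105.99y = 0.5993
Solving, x = 2.215 × 10^-3 mol, y = 4.818 × 10^-3 mol
mass of NaOH = 2.215 × 10^-3 × 40.00 = 0.08860 g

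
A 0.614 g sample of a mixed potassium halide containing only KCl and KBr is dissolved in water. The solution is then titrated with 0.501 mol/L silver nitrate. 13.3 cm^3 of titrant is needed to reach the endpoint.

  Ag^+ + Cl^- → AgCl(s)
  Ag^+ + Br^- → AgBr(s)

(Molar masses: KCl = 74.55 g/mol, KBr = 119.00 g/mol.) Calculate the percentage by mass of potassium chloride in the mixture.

48.9 %

n(AgNO3) = 0.0133 × 0.501 = 6.66 × 10^-3 mol
Let x = n(KCl), y = n(KBr).
Titrant: 1x + 1y = 6.66 × 10^-3;  mass: 74.55x + 119.00y = 0.614
Solving, x = 4.03 × 10^-3 mol, y = 2.64 × 10^-3 mol
mass of KCl = 4.03 × 10^-3 × 74.55 = 0.300 g
% KCl = 0.300 / 0.614 × 100 = 48.9 %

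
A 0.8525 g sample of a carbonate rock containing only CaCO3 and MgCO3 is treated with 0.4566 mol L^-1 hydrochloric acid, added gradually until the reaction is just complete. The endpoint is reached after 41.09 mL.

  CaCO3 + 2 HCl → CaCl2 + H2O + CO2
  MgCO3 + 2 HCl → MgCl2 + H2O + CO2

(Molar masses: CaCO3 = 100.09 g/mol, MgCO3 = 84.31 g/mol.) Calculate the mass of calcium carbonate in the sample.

n(HCl) = 0.04109 × 0.4566 = 0.01876 mol
Let x = n(CaCO3), y = n(MgCO3).
Titrant: 2x + 2y = 0.01876;  mass: 100.09x + 84.31y = 0.8525
Solving, x = 3.904 × 10^-3 mol, y = 5.477 × 10^-3 mol
mass of CaCO3 = 3.904 × 10^-3 × 100.09 = 0.3907 g

0.3907 g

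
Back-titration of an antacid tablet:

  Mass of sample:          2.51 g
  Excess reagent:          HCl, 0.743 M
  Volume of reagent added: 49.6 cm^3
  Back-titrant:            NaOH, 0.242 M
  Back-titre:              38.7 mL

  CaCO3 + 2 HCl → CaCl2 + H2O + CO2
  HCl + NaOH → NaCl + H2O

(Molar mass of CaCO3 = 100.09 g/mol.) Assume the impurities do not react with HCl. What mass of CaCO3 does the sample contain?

1.38 g

n(HCl) added = 0.0496 × 0.743 = 0.0369 mol
n(NaOH) used in back-titration = 0.0387 × 0.242 = 9.37 × 10^-3 mol
n(HCl) left over = 9.37 × 10^-3 mol (1:1 ratio)
n(HCl) consumed by analyte = 0.0369 − 9.37 × 10^-3 = 0.0275 mol
From the 1:2 ratio, n(CaCO3) = 1/2 × 0.0275 = 0.0137 mol
mass of CaCO3 = 0.0137 × 100.09 = 1.38 g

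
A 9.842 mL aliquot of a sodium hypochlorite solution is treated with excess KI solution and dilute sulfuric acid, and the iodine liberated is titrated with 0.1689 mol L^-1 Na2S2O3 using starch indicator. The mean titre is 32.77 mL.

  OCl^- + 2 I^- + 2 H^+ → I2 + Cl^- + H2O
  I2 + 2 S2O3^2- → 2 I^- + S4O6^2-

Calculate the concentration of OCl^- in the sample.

n(S2O3^2-) = 0.03277 × 0.1689 = 5.535 × 10^-3 mol
n(I2) = n(S2O3^2-)/2 = 2.767 × 10^-3 mol
n(OCl^-) in the aliquot = 2.767 × 10^-3 mol (1:1 ratio)
[OCl^-] = 2.767 × 10^-3 / 0.009842 = 0.2812 mol/L

0.2812 mol/L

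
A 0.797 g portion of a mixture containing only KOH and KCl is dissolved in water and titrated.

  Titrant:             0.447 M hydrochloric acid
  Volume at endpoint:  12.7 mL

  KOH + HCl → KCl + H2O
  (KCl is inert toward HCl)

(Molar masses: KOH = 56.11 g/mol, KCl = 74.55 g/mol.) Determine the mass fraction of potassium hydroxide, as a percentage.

n(HCl) = 0.0127 × 0.447 = 5.68 × 10^-3 mol
Let x = n(KOH), y = n(KCl).
Titrant: 1x = 5.68 × 10^-3;  mass: 56.11x + 74.55y = 0.797
Solving, x = 5.68 × 10^-3 mol, y = 6.42 × 10^-3 mol
mass of KOH = 5.68 × 10^-3 × 56.11 = 0.319 g
% KOH = 0.319 / 0.797 × 100 = 40.0 %

40.0 %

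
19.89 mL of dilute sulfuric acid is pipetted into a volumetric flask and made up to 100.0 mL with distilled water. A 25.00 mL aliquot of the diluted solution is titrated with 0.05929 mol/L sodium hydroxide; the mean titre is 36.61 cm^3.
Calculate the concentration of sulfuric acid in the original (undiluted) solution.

0.2183 mol/L

H2SO4 + 2 NaOH → Na2SO4 + 2 H2O
n(NaOH) = 0.03661 × 0.05929 = 2.171 × 10^-3 mol
From the 1:2 ratio, n(H2SO4) in the aliquot = 1/2 × 2.171 × 10^-3 = 1.085 × 10^-3 mol
[H2SO4]_dilute = 1.085 × 10^-3 / 0.02500 = 0.04341 mol/L
Dilution factor = 100.0 / 19.89 = 5.028
[H2SO4]_stock = 0.04341 × 5.028 = 0.2183 mol/L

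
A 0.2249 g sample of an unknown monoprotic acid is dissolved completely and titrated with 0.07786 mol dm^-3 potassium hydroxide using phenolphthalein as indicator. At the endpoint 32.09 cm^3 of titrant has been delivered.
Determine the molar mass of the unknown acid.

n(KOH) = 0.03209 L × 0.07786 mol/L = 2.499 × 10^-3 mol
n(HA) = 2.499 × 10^-3 mol (1:1 ratio)
M = m / n = 0.2249 g / 2.499 × 10^-3 mol = 90.01 g/mol

90.01 g/mol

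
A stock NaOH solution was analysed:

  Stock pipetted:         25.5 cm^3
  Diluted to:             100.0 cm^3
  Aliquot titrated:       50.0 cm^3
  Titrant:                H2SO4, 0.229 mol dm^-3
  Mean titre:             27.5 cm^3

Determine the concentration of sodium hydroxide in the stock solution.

0.988 mol/L

2 NaOH + H2SO4 → Na2SO4 + 2 H2O
n(H2SO4) = 0.0275 × 0.229 = 6.30 × 10^-3 mol
From the 2:1 ratio, n(NaOH) in the aliquot = 2/1 × 6.30 × 10^-3 = 0.0126 mol
[NaOH]_dilute = 0.0126 / 0.0500 = 0.252 mol/L
Dilution factor = 100.0 / 25.5 = 3.922
[NaOH]_stock = 0.252 × 3.922 = 0.988 mol/L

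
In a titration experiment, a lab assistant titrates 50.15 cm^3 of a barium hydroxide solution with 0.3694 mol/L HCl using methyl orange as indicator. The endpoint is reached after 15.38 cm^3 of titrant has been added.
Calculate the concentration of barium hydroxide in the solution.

Ba(OH)2 + 2 HCl → BaCl2 + 2 H2O
n(HCl) = 0.01538 L × 0.3694 mol/L = 5.681 × 10^-3 mol
From the 1:2 mole ratio, n(Ba(OH)2) = 1/2 × 5.681 × 10^-3 = 2.841 × 10^-3 mol
[Ba(OH)2] = 2.841 × 10^-3 mol / 0.05015 L = 0.05664 mol/L

0.05664 mol/L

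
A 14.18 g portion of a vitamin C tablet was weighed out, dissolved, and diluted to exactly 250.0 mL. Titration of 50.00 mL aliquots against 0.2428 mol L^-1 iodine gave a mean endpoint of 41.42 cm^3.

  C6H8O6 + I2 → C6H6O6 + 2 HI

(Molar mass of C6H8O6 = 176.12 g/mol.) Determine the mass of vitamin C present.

8.856 g

n(I2) per titration = 0.04142 × 0.2428 = 0.01006 mol
n(C6H8O6) in each aliquot = 0.01006 mol (1:1 ratio)
n(C6H8O6) in the whole flask = 0.01006 × 250.0/50.00 = 0.05028 mol
mass of C6H8O6 = 0.05028 × 176.12 = 8.856 g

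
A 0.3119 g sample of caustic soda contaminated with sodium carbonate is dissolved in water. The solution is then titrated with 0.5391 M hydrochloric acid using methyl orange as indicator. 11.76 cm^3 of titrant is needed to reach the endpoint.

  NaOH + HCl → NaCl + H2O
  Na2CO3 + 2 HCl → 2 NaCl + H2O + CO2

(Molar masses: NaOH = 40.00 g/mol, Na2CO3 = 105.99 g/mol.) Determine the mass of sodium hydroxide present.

n(HCl) = 0.01176 × 0.5391 = 6.340 × 10^-3 mol
Let x = n(NaOH), y = n(Na2CO3).
Titrant: 1x + 2y = 6.340 × 10^-3;  mass: 40.00x + 105.99y = 0.3119
Solving, x = 1.853 × 10^-3 mol, y = 2.243 × 10^-3 mol
mass of NaOH = 1.853 × 10^-3 × 40.00 = 0.07412 g

0.07412 g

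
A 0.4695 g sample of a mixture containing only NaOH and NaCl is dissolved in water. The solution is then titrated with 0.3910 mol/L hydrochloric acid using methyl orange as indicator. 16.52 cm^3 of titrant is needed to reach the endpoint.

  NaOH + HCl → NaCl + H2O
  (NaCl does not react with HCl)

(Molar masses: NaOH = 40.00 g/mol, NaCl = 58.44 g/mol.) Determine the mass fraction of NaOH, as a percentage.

n(HCl) = 0.01652 × 0.3910 = 6.459 × 10^-3 mol
Let x = n(NaOH), y = n(NaCl).
Titrant: 1x = 6.459 × 10^-3;  mass: 40.00x + 58.44y = 0.4695
Solving, x = 6.459 × 10^-3 mol, y = 3.613 × 10^-3 mol
mass of NaOH = 6.459 × 10^-3 × 40.00 = 0.2584 g
% NaOH = 0.2584 / 0.4695 × 100 = 55.03 %

55.03 %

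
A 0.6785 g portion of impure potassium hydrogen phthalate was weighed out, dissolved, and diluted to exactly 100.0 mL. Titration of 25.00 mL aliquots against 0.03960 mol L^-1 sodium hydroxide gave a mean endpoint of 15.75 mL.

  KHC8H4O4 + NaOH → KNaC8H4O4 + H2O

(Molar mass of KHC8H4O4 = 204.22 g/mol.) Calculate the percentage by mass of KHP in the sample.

n(NaOH) per titration = 0.01575 × 0.03960 = 6.237 × 10^-4 mol
n(KHC8H4O4) in each aliquot = 6.237 × 10^-4 mol (1:1 ratio)
n(KHC8H4O4) in the whole flask = 6.237 × 10^-4 × 100.0/25.00 = 2.495 × 10^-3 mol
mass of KHC8H4O4 = 2.495 × 10^-3 × 204.22 = 0.5095 g
% KHC8H4O4 = 0.5095 / 0.6785 × 100 = 75.09 %

75.09 %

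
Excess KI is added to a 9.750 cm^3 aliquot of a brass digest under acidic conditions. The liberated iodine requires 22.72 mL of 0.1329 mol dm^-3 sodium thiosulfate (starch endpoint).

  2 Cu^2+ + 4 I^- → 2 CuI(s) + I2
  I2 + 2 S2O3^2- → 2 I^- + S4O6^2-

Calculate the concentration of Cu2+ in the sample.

n(S2O3^2-) = 0.02272 × 0.1329 = 3.019 × 10^-3 mol
n(I2) = n(S2O3^2-)/2 = 1.510 × 10^-3 mol
From the 2:1 ratio, n(Cu2+) in the aliquot = 2/1 × 1.510 × 10^-3 = 3.019 × 10^-3 mol
[Cu2+] = 3.019 × 10^-3 / 0.009750 = 0.3097 mol/L

0.3097 mol/L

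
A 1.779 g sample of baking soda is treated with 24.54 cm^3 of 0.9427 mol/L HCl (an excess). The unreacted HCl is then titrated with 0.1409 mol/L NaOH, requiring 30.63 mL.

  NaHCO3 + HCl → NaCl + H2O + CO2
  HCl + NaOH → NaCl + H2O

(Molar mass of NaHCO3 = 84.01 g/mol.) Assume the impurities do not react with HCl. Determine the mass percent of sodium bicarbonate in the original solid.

88.86 %

n(HCl) added = 0.02454 × 0.9427 = 0.02313 mol
n(NaOH) used in back-titration = 0.03063 × 0.1409 = 4.316 × 10^-3 mol
n(HCl) left over = 4.316 × 10^-3 mol (1:1 ratio)
n(HCl) consumed by analyte = 0.02313 − 4.316 × 10^-3 = 0.01882 mol
n(NaHCO3) = 0.01882 mol (1:1 ratio)
mass of NaHCO3 = 0.01882 × 84.01 = 1.581 g
% NaHCO3 = 1.581 / 1.779 × 100 = 88.86 %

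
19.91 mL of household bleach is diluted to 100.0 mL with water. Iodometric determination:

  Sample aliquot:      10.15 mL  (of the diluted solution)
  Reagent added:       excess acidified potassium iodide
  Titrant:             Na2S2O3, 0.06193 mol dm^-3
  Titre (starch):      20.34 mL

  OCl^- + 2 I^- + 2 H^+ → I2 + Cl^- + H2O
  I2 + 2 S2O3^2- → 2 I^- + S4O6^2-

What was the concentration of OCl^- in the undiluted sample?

n(S2O3^2-) = 0.02034 × 0.06193 = 1.260 × 10^-3 mol
n(I2) = n(S2O3^2-)/2 = 6.298 × 10^-4 mol
n(OCl^-) in the aliquot = 6.298 × 10^-4 mol (1:1 ratio)
[OCl^-]_dilute = 6.298 × 10^-4 / 0.01015 = 0.06205 mol/L
[OCl^-]_original = 0.06205 × 100.0/19.91 = 0.3117 mol/L

0.3117 mol/L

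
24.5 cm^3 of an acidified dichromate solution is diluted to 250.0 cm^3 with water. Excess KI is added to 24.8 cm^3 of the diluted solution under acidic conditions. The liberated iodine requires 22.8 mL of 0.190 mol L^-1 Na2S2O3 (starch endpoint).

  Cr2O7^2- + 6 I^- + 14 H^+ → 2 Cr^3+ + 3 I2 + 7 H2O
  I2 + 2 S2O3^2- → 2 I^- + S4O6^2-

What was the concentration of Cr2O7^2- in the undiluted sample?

n(S2O3^2-) = 0.0228 × 0.190 = 4.33 × 10^-3 mol
n(I2) = n(S2O3^2-)/2 = 2.17 × 10^-3 mol
From the 1:3 ratio, n(Cr2O7^2-) in the aliquot = 1/3 × 2.17 × 10^-3 = 7.22 × 10^-4 mol
[Cr2O7^2-]_dilute = 7.22 × 10^-4 / 0.0248 = 0.0291 mol/L
[Cr2O7^2-]_original = 0.0291 × 250.0/24.5 = 0.297 mol/L

0.297 mol/L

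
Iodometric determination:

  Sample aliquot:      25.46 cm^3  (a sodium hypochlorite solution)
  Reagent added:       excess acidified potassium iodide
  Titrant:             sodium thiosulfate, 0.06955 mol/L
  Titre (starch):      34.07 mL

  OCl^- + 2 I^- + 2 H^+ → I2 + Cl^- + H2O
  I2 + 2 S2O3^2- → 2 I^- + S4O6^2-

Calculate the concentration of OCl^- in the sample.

0.04654 mol/L

n(S2O3^2-) = 0.03407 × 0.06955 = 2.370 × 10^-3 mol
n(I2) = n(S2O3^2-)/2 = 1.185 × 10^-3 mol
n(OCl^-) in the aliquot = 1.185 × 10^-3 mol (1:1 ratio)
[OCl^-] = 1.185 × 10^-3 / 0.02546 = 0.04654 mol/L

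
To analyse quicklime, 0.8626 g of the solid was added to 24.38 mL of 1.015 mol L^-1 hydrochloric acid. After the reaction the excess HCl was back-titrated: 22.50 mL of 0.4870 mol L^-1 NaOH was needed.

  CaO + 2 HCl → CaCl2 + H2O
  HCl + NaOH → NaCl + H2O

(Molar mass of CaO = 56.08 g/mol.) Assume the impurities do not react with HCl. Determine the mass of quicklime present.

0.3866 g

n(HCl) added = 0.02438 × 1.015 = 0.02475 mol
n(NaOH) used in back-titration = 0.02250 × 0.4870 = 0.01096 mol
n(HCl) left over = 0.01096 mol (1:1 ratio)
n(HCl) consumed by analyte = 0.02475 − 0.01096 = 0.01379 mol
From the 1:2 ratio, n(CaO) = 1/2 × 0.01379 = 6.894 × 10^-3 mol
mass of CaO = 6.894 × 10^-3 × 56.08 = 0.3866 g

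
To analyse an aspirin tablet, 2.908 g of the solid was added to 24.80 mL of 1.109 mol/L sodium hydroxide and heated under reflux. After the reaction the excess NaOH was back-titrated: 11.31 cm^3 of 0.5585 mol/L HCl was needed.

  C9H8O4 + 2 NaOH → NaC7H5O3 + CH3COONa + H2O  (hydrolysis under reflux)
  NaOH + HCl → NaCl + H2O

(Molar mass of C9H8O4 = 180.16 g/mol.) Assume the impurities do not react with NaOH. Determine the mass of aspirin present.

1.908 g

n(NaOH) added = 0.02480 × 1.109 = 0.02750 mol
n(HCl) used in back-titration = 0.01131 × 0.5585 = 6.317 × 10^-3 mol
n(NaOH) left over = 6.317 × 10^-3 mol (1:1 ratio)
n(NaOH) consumed by analyte = 0.02750 − 6.317 × 10^-3 = 0.02119 mol
From the 1:2 ratio, n(C9H8O4) = 1/2 × 0.02119 = 0.01059 mol
mass of C9H8O4 = 0.01059 × 180.16 = 1.908 g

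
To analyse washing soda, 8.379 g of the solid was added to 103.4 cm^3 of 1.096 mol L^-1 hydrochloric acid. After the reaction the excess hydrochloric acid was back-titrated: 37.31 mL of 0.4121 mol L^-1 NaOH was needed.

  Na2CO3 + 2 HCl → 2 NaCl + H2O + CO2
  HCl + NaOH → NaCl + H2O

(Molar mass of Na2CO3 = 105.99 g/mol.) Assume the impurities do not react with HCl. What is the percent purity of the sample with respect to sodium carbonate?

n(HCl) added = 0.1034 × 1.096 = 0.1133 mol
n(NaOH) used in back-titration = 0.03731 × 0.4121 = 0.01538 mol
n(HCl) left over = 0.01538 mol (1:1 ratio)
n(HCl) consumed by analyte = 0.1133 − 0.01538 = 0.09795 mol
From the 1:2 ratio, n(Na2CO3) = 1/2 × 0.09795 = 0.04898 mol
mass of Na2CO3 = 0.04898 × 105.99 = 5.191 g
% Na2CO3 = 5.191 / 8.379 × 100 = 61.95 %

61.95 %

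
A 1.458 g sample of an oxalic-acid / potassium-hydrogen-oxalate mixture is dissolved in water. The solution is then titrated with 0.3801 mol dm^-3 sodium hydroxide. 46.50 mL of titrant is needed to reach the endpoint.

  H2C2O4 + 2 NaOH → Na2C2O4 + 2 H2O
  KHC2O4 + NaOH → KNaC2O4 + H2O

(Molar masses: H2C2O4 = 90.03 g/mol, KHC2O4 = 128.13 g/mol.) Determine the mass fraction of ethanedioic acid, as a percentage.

29.96 %

n(NaOH) = 0.04650 × 0.3801 = 0.01767 mol
Let x = n(H2C2O4), y = n(KHC2O4).
Titrant: 2x + 1y = 0.01767;  mass: 90.03x + 128.13y = 1.458
Solving, x = 4.853 × 10^-3 mol, y = 7.969 × 10^-3 mol
mass of H2C2O4 = 4.853 × 10^-3 × 90.03 = 0.4369 g
% H2C2O4 = 0.4369 / 1.458 × 100 = 29.96 %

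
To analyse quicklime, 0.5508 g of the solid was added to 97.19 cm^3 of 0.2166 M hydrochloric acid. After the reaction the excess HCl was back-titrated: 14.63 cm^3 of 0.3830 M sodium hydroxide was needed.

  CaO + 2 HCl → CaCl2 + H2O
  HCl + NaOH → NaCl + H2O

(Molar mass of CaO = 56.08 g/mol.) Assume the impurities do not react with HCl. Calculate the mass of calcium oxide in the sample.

0.4332 g

n(HCl) added = 0.09719 × 0.2166 = 0.02105 mol
n(NaOH) used in back-titration = 0.01463 × 0.3830 = 5.603 × 10^-3 mol
n(HCl) left over = 5.603 × 10^-3 mol (1:1 ratio)
n(HCl) consumed by analyte = 0.02105 − 5.603 × 10^-3 = 0.01545 mol
From the 1:2 ratio, n(CaO) = 1/2 × 0.01545 = 7.724 × 10^-3 mol
mass of CaO = 7.724 × 10^-3 × 56.08 = 0.4332 g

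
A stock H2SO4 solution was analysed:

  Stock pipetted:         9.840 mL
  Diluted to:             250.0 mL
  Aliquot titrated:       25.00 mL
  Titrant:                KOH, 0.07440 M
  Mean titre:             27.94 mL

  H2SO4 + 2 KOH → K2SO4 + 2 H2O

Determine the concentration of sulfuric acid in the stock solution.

1.056 M

n(KOH) = 0.02794 × 0.07440 = 2.079 × 10^-3 mol
From the 1:2 ratio, n(H2SO4) in the aliquot = 1/2 × 2.079 × 10^-3 = 1.039 × 10^-3 mol
[H2SO4]_dilute = 1.039 × 10^-3 / 0.02500 = 0.04157 mol/L
Dilution factor = 250.0 / 9.840 = 25.41
[H2SO4]_stock = 0.04157 × 25.41 = 1.056 mol/L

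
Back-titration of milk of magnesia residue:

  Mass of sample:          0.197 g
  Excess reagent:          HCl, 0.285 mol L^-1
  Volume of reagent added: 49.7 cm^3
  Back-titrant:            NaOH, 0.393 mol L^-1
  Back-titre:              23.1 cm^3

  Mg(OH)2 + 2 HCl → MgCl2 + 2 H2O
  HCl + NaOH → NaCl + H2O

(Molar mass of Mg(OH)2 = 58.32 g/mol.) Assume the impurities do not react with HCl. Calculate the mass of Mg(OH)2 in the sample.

0.148 g

n(HCl) added = 0.0497 × 0.285 = 0.0142 mol
n(NaOH) used in back-titration = 0.0231 × 0.393 = 9.08 × 10^-3 mol
n(HCl) left over = 9.08 × 10^-3 mol (1:1 ratio)
n(HCl) consumed by analyte = 0.0142 − 9.08 × 10^-3 = 5.09 × 10^-3 mol
From the 1:2 ratio, n(Mg(OH)2) = 1/2 × 5.09 × 10^-3 = 2.54 × 10^-3 mol
mass of Mg(OH)2 = 2.54 × 10^-3 × 58.32 = 0.148 g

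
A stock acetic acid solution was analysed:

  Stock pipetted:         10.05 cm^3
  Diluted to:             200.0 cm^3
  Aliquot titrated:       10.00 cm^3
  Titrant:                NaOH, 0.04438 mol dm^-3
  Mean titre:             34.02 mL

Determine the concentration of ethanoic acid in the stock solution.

CH3COOH + NaOH → CH3COONa + H2O
n(NaOH) = 0.03402 × 0.04438 = 1.510 × 10^-3 mol
n(CH3COOH) in the aliquot = 1.510 × 10^-3 mol (1:1 ratio)
[CH3COOH]_dilute = 1.510 × 10^-3 / 0.01000 = 0.1510 mol/L
Dilution factor = 200.0 / 10.05 = 19.90
[CH3COOH]_stock = 0.1510 × 19.90 = 3.005 mol/L

3.005 mol/L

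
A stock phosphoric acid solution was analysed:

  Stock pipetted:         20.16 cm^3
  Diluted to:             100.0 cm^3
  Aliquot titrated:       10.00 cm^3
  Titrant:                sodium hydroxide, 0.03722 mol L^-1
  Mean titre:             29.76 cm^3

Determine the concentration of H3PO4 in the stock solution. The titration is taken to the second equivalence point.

0.2747 mol/L

H3PO4 + 2 NaOH → Na2HPO4 + 2 H2O
n(NaOH) = 0.02976 × 0.03722 = 1.108 × 10^-3 mol
From the 1:2 ratio, n(H3PO4) in the aliquot = 1/2 × 1.108 × 10^-3 = 5.538 × 10^-4 mol
[H3PO4]_dilute = 5.538 × 10^-4 / 0.01000 = 0.05538 mol/L
Dilution factor = 100.0 / 20.16 = 4.960
[H3PO4]_stock = 0.05538 × 4.960 = 0.2747 mol/L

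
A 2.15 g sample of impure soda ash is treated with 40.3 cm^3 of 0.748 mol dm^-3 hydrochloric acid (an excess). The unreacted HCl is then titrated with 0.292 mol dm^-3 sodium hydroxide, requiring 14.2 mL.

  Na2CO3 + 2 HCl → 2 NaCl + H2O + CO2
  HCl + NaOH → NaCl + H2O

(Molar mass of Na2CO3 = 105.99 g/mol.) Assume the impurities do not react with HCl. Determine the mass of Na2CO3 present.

n(HCl) added = 0.0403 × 0.748 = 0.0301 mol
n(NaOH) used in back-titration = 0.0142 × 0.292 = 4.15 × 10^-3 mol
n(HCl) left over = 4.15 × 10^-3 mol (1:1 ratio)
n(HCl) consumed by analyte = 0.0301 − 4.15 × 10^-3 = 0.0260 mol
From the 1:2 ratio, n(Na2CO3) = 1/2 × 0.0260 = 0.0130 mol
mass of Na2CO3 = 0.0130 × 105.99 = 1.38 g

1.38 g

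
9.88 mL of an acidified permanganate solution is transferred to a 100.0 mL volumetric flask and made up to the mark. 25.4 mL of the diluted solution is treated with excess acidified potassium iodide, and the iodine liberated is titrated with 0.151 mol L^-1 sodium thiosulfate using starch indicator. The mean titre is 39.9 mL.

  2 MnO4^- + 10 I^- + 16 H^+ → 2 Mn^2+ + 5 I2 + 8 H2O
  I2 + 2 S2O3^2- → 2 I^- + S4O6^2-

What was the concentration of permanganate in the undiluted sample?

0.480 mol/L

n(S2O3^2-) = 0.0399 × 0.151 = 6.02 × 10^-3 mol
n(I2) = n(S2O3^2-)/2 = 3.01 × 10^-3 mol
From the 2:5 ratio, n(MnO4^-) in the aliquot = 2/5 × 3.01 × 10^-3 = 1.20 × 10^-3 mol
[MnO4^-]_dilute = 1.20 × 10^-3 / 0.0254 = 0.0474 mol/L
[MnO4^-]_original = 0.0474 × 100.0/9.88 = 0.480 mol/L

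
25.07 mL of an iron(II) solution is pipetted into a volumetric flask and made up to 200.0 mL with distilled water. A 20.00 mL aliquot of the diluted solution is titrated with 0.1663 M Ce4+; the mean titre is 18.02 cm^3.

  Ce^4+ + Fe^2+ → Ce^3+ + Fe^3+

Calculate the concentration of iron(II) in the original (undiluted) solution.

n(Ce4+) = 0.01802 × 0.1663 = 2.997 × 10^-3 mol
n(Fe2+) in the aliquot = 2.997 × 10^-3 mol (1:1 ratio)
[Fe2+]_dilute = 2.997 × 10^-3 / 0.02000 = 0.1498 mol/L
Dilution factor = 200.0 / 25.07 = 7.978
[Fe2+]_stock = 0.1498 × 7.978 = 1.195 mol/L

1.195 M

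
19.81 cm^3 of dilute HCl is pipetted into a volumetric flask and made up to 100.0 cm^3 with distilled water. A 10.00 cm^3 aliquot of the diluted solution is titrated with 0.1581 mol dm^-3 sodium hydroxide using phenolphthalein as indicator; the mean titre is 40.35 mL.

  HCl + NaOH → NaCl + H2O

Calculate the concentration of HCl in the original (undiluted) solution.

3.220 mol/L

n(NaOH) = 0.04035 × 0.1581 = 6.379 × 10^-3 mol
n(HCl) in the aliquot = 6.379 × 10^-3 mol (1:1 ratio)
[HCl]_dilute = 6.379 × 10^-3 / 0.01000 = 0.6379 mol/L
Dilution factor = 100.0 / 19.81 = 5.048
[HCl]_stock = 0.6379 × 5.048 = 3.220 mol/L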